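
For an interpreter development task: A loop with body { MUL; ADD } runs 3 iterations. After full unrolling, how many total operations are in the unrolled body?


Loop body operations: MUL, ADD (2 ops per iteration)
Unrolling 3 iterations:
  Iteration 1: MUL, ADD (2 ops)
  Iteration 2: MUL, ADD (2 ops)
  Iteration 3: MUL, ADD (2 ops)
Total: 3 iterations * 2 ops/iter = 6 operations

6


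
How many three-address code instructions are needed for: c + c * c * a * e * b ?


Expression: c + c * c * a * e * b
Generating three-address code (respecting * over +/- precedence):
  Instruction 1: t1 = c * c
  Instruction 2: t2 = t1 * a
  Instruction 3: t3 = t2 * e
  Instruction 4: t4 = t3 * b
  Instruction 5: t5 = c + t4
Total instructions: 5

5


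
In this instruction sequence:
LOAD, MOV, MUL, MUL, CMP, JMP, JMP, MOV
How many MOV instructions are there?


Scanning instruction sequence for MOV:
  Position 1: LOAD
  Position 2: MOV <- MATCH
  Position 3: MUL
  Position 4: MUL
  Position 5: CMP
  Position 6: JMP
  Position 7: JMP
  Position 8: MOV <- MATCH
Matches at positions: [2, 8]
Total MOV count: 2

2


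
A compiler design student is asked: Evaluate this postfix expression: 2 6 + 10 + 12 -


Processing tokens left to right:
Push 2, Push 6
Pop 2 and 6, compute 2 + 6 = 8, push 8
Push 10
Pop 8 and 10, compute 8 + 10 = 18, push 18
Push 12
Pop 18 and 12, compute 18 - 12 = 6, push 6
Stack result: 6

6


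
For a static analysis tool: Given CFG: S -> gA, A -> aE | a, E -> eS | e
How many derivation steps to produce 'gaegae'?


Grammar: S -> gA, A -> aE | a, E -> eS | e
Deriving 'gaegae':
Step 1: S -> gA => gA
Step 2: A -> aE => gaE
Step 3: E -> eS => gaeS
Step 4: S -> gA => gaegA
Step 5: A -> aE => gaegaE
Step 6: E -> e => gaegae
Total derivation steps: 6

6


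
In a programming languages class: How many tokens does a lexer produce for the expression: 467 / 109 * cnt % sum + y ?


Scanning '467 / 109 * cnt % sum + y'
Token 1: '467' -> integer_literal
Token 2: '/' -> operator
Token 3: '109' -> integer_literal
Token 4: '*' -> operator
Token 5: 'cnt' -> identifier
Token 6: '%' -> operator
Token 7: 'sum' -> identifier
Token 8: '+' -> operator
Token 9: 'y' -> identifier
Total tokens: 9

9


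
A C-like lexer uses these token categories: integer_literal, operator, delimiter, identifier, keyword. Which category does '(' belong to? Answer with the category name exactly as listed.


Token: '('
Checking categories:
  identifier: no
  integer_literal: no
  operator: no
  keyword: no
  delimiter: YES
Category: delimiter

delimiter


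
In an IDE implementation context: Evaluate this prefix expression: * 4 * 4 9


Parsing prefix expression: * 4 * 4 9
Step 1: Innermost operation '* 4 9'
  4 * 9 = 36
Step 2: Outer operation '* 4 [36]'
  4 * 36 = 144

144


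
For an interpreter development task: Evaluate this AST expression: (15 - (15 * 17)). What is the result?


Expression: (15 - (15 * 17))
Evaluating step by step:
  15 * 17 = 255
  15 - 255 = -240
Result: -240

-240


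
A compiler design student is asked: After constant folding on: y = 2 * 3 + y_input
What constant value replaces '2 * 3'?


Identifying constant sub-expression:
  Original: y = 2 * 3 + y_input
  2 and 3 are both compile-time constants
  Evaluating: 2 * 3 = 6
  After folding: y = 6 + y_input

6


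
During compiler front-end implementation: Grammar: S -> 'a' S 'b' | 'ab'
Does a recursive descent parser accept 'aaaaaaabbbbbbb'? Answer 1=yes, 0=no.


Grammar accepts strings of the form a^n b^n (n >= 1)
Word: 'aaaaaaabbbbbbb'
Counting: 7 a's and 7 b's
Check: 7 == 7? Yes
Derivation (S -> aSb applied 6 time(s), then S -> ab): S => aSb => aaSbb => aaaSbbb => aaaaSbbbb => aaaaaSbbbbb => aaaaaaSbbbbbb => aaaaaaabbbbbbb
Accepted

1


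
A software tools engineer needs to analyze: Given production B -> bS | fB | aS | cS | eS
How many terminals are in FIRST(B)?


Production: B -> bS | fB | aS | cS | eS
Examining each alternative for leading terminals:
  B -> bS : first terminal = 'b'
  B -> fB : first terminal = 'f'
  B -> aS : first terminal = 'a'
  B -> cS : first terminal = 'c'
  B -> eS : first terminal = 'e'
FIRST(B) = {a, b, c, e, f}
Count: 5

5


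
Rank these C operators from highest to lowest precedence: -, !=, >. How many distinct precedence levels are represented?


Looking up precedence for each operator:
  - -> precedence 5
  != -> precedence 3
  > -> precedence 4
Sorted highest to lowest: -, >, !=
Distinct precedence values: [5, 4, 3]
Number of distinct levels: 3

3


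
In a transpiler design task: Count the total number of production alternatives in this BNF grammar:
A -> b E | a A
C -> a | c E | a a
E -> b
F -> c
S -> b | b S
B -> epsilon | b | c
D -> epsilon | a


Counting alternatives per rule:
  A: 2 alternative(s)
  C: 3 alternative(s)
  E: 1 alternative(s)
  F: 1 alternative(s)
  S: 2 alternative(s)
  B: 3 alternative(s)
  D: 2 alternative(s)
Sum: 2 + 3 + 1 + 1 + 2 + 3 + 2 = 14

14


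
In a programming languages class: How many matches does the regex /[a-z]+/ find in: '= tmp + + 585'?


Pattern: /[a-z]+/ (identifiers)
Input: '= tmp + + 585'
Scanning for matches:
  Match 1: 'tmp'
Total matches: 1

1


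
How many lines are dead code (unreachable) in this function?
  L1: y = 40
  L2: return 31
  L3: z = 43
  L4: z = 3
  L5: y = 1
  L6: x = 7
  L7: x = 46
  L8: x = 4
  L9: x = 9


Analyzing control flow:
  L1: reachable (before return)
  L2: reachable (return statement)
  L3: DEAD (after return at L2)
  L4: DEAD (after return at L2)
  L5: DEAD (after return at L2)
  L6: DEAD (after return at L2)
  L7: DEAD (after return at L2)
  L8: DEAD (after return at L2)
  L9: DEAD (after return at L2)
Return at L2, total lines = 9
Dead lines: L3 through L9
Count: 7

7


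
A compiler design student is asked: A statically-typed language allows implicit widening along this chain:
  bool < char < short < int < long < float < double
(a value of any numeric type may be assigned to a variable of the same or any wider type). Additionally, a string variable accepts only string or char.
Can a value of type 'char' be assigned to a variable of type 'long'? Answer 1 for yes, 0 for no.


Target variable type: long
Source value type: char
Numeric ranks: char=1, long=4
Widening allowed iff rank(source) <= rank(target): 1 <= 4? Yes
Result: 1

1


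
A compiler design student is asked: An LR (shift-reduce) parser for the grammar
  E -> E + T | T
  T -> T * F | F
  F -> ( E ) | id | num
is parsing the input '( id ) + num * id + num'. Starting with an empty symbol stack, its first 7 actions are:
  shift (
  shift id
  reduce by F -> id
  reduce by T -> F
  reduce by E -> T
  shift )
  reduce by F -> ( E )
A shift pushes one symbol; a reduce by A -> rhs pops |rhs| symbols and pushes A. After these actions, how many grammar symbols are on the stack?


Tracking the symbol stack through each action:
  Action 1: shift '(' : push -> stack = [(] (size 1)
  Action 2: shift 'id' : push -> stack = [(, id] (size 2)
  Action 3: reduce by F -> id : pop 1, push F -> stack = [(, F] (size 2)
  Action 4: reduce by T -> F : pop 1, push T -> stack = [(, T] (size 2)
  Action 5: reduce by E -> T : pop 1, push E -> stack = [(, E] (size 2)
  Action 6: shift ')' : push -> stack = [(, E, )] (size 3)
  Action 7: reduce by F -> ( E ) : pop 3, push F -> stack = [F] (size 1)
Final stack size: 1

1


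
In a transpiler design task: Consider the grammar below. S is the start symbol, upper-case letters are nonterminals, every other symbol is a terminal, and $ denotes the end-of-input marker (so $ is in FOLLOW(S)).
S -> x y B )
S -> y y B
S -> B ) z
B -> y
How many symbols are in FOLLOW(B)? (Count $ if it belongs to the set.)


S is the start symbol and does not occur in any rule body, so FOLLOW(S) = {$}.
Examining every occurrence of B in a rule body:
  S -> x y B ) : B is followed by terminal ')' -> add ')'
  S -> y y B : B is at the right end -> add FOLLOW(S) = {$}
  S -> B ) z : B is followed by terminal ')' -> add ')' (already in the set)
  B -> y : B does not occur in the body -> contributes nothing
FOLLOW(B) = {), $}
Count: 2

2


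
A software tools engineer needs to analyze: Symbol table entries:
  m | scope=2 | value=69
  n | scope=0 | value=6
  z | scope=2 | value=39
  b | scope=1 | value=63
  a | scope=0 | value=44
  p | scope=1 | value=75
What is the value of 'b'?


Searching symbol table for 'b':
  m | scope=2 | value=69
  n | scope=0 | value=6
  z | scope=2 | value=39
  b | scope=1 | value=63 <- MATCH
  a | scope=0 | value=44
  p | scope=1 | value=75
Found 'b' at scope 1 with value 63

63


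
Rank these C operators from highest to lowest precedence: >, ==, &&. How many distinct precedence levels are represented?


Looking up precedence for each operator:
  > -> precedence 4
  == -> precedence 3
  && -> precedence 2
Sorted highest to lowest: >, ==, &&
Distinct precedence values: [4, 3, 2]
Number of distinct levels: 3

3


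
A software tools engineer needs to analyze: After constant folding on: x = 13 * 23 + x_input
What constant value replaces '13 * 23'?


Identifying constant sub-expression:
  Original: x = 13 * 23 + x_input
  13 and 23 are both compile-time constants
  Evaluating: 13 * 23 = 299
  After folding: x = 299 + x_input

299


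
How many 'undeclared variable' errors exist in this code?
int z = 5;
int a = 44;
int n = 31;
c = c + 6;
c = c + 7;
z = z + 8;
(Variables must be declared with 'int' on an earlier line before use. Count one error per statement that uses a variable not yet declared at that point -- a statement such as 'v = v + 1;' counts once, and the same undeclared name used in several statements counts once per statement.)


Scanning code line by line:
  Line 1: declare 'z' -> declared = ['z']
  Line 2: declare 'a' -> declared = ['a', 'z']
  Line 3: declare 'n' -> declared = ['a', 'n', 'z']
  Line 4: use 'c' -> ERROR (undeclared)
  Line 5: use 'c' -> ERROR (undeclared)
  Line 6: use 'z' -> OK (declared)
Total undeclared variable errors: 2

2


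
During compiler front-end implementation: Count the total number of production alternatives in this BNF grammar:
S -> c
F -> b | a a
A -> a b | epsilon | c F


Counting alternatives per rule:
  S: 1 alternative(s)
  F: 2 alternative(s)
  A: 3 alternative(s)
Sum: 1 + 2 + 3 = 6

6


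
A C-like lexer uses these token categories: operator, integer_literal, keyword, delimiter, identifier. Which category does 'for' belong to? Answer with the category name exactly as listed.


Token: 'for'
Checking categories:
  identifier: no
  integer_literal: no
  operator: no
  keyword: YES
  delimiter: no
Category: keyword

keyword


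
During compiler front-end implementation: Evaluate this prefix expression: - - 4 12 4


Parsing prefix expression: - - 4 12 4
Step 1: Innermost operation '- 4 12'
  4 - 12 = -8
Step 2: Outer operation '- [-8] 4'
  -8 - 4 = -12

-12


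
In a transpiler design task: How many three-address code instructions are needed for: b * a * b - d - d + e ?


Expression: b * a * b - d - d + e
Generating three-address code (respecting * over +/- precedence):
  Instruction 1: t1 = b * a
  Instruction 2: t2 = t1 * b
  Instruction 3: t3 = t2 - d
  Instruction 4: t4 = t3 - d
  Instruction 5: t5 = t4 + e
Total instructions: 5

5


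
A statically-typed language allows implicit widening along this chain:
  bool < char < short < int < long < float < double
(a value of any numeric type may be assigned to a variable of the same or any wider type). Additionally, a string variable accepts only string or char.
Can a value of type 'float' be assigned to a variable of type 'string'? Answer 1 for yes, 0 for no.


Target variable type: string
Source value type: float
Rule: string accepts only {string, char}
  source 'float' in {string, char}? No
Result: 0

0


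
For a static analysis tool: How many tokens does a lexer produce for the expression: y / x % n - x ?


Scanning 'y / x % n - x'
Token 1: 'y' -> identifier
Token 2: '/' -> operator
Token 3: 'x' -> identifier
Token 4: '%' -> operator
Token 5: 'n' -> identifier
Token 6: '-' -> operator
Token 7: 'x' -> identifier
Total tokens: 7

7


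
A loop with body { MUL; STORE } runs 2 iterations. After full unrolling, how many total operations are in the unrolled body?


Loop body operations: MUL, STORE (2 ops per iteration)
Unrolling 2 iterations:
  Iteration 1: MUL, STORE (2 ops)
  Iteration 2: MUL, STORE (2 ops)
Total: 2 iterations * 2 ops/iter = 4 operations

4


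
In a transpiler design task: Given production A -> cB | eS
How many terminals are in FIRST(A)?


Production: A -> cB | eS
Examining each alternative for leading terminals:
  A -> cB : first terminal = 'c'
  A -> eS : first terminal = 'e'
FIRST(A) = {c, e}
Count: 2

2


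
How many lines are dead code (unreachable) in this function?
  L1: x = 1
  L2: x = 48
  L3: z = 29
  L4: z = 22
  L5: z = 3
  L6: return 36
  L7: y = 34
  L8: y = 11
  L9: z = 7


Analyzing control flow:
  L1: reachable (before return)
  L2: reachable (before return)
  L3: reachable (before return)
  L4: reachable (before return)
  L5: reachable (before return)
  L6: reachable (return statement)
  L7: DEAD (after return at L6)
  L8: DEAD (after return at L6)
  L9: DEAD (after return at L6)
Return at L6, total lines = 9
Dead lines: L7 through L9
Count: 3

3


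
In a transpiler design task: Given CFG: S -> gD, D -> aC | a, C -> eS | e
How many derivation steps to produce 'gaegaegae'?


Grammar: S -> gD, D -> aC | a, C -> eS | e
Deriving 'gaegaegae':
Step 1: S -> gD => gD
Step 2: D -> aC => gaC
Step 3: C -> eS => gaeS
Step 4: S -> gD => gaegD
Step 5: D -> aC => gaegaC
Step 6: C -> eS => gaegaeS
Step 7: S -> gD => gaegaegD
Step 8: D -> aC => gaegaegaC
Step 9: C -> e => gaegaegae
Total derivation steps: 9

9


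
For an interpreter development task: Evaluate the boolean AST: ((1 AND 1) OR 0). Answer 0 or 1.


Step 1: Evaluate inner node
  1 AND 1 = 1
Step 2: Evaluate root node
  1 OR 0 = 1

1


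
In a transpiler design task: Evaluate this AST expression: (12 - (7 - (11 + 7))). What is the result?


Expression: (12 - (7 - (11 + 7)))
Evaluating step by step:
  11 + 7 = 18
  7 - 18 = -11
  12 - -11 = 23
Result: 23

23


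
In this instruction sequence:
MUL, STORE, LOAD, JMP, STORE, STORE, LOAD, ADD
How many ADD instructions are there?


Scanning instruction sequence for ADD:
  Position 1: MUL
  Position 2: STORE
  Position 3: LOAD
  Position 4: JMP
  Position 5: STORE
  Position 6: STORE
  Position 7: LOAD
  Position 8: ADD <- MATCH
Matches at positions: [8]
Total ADD count: 1

1


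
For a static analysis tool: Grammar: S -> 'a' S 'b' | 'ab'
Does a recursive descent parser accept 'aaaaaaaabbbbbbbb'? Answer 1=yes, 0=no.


Grammar accepts strings of the form a^n b^n (n >= 1)
Word: 'aaaaaaaabbbbbbbb'
Counting: 8 a's and 8 b's
Check: 8 == 8? Yes
Derivation (S -> aSb applied 7 time(s), then S -> ab): S => aSb => aaSbb => aaaSbbb => aaaaSbbbb => aaaaaSbbbbb => aaaaaaSbbbbbb => aaaaaaaSbbbbbbb => aaaaaaaabbbbbbbb
Accepted

1


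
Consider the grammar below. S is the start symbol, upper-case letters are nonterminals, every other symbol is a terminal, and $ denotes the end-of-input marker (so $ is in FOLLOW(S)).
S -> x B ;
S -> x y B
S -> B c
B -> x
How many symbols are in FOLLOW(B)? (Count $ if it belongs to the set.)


S is the start symbol and does not occur in any rule body, so FOLLOW(S) = {$}.
Examining every occurrence of B in a rule body:
  S -> x B ; : B is followed by terminal ';' -> add ';'
  S -> x y B : B is at the right end -> add FOLLOW(S) = {$}
  S -> B c : B is followed by terminal 'c' -> add 'c'
  B -> x : B does not occur in the body -> contributes nothing
FOLLOW(B) = {;, c, $}
Count: 3

3


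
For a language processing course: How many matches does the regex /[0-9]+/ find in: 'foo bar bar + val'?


Pattern: /[0-9]+/ (int literals)
Input: 'foo bar bar + val'
Scanning for matches:
Total matches: 0

0


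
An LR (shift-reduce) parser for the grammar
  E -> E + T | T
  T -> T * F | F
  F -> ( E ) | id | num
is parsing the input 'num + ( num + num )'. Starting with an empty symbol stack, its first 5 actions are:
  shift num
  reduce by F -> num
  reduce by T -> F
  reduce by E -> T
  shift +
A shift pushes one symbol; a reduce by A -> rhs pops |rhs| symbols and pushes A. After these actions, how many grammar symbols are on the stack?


Tracking the symbol stack through each action:
  Action 1: shift 'num' : push -> stack = [num] (size 1)
  Action 2: reduce by F -> num : pop 1, push F -> stack = [F] (size 1)
  Action 3: reduce by T -> F : pop 1, push T -> stack = [T] (size 1)
  Action 4: reduce by E -> T : pop 1, push E -> stack = [E] (size 1)
  Action 5: shift '+' : push -> stack = [E, +] (size 2)
Final stack size: 2

2


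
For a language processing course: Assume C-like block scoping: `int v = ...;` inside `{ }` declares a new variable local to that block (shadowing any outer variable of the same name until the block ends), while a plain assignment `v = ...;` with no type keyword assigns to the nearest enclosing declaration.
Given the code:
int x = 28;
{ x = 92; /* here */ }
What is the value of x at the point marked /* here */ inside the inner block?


Analyzing scoping rules:
Outer scope: declares x = 28
Inner block: 'x = 92;' has no type keyword, so it is an assignment to the outer x (no shadowing)
Inside the block, after the assignment -> 92
Result: 92

92


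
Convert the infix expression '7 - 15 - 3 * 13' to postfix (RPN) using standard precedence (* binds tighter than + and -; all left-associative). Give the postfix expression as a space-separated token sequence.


Applying the shunting-yard algorithm:
  Operand 7 -> output
  Push '-' onto operator stack -> op-stack: [-]
  Operand 15 -> output
  See '-' (prec 1); top '-' (prec 1) >= it -> pop '-' to output
  Push '-' onto operator stack -> op-stack: [-]
  Operand 3 -> output
  Push '*' onto operator stack -> op-stack: [-, *]
  Operand 13 -> output
  End of input: pop '*' to output
  End of input: pop '-' to output
Postfix result: 7 15 - 3 13 * -

7 15 - 3 13 * -


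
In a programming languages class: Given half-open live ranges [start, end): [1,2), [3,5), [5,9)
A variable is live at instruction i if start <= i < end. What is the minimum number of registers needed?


Live ranges:
  Var0: [1, 2)
  Var1: [3, 5)
  Var2: [5, 9)
Sweep-line events (position, delta, active):
  pos=1 start -> active=1
  pos=2 end -> active=0
  pos=3 start -> active=1
  pos=5 end -> active=0
  pos=5 start -> active=1
  pos=9 end -> active=0
Maximum simultaneous active: 1
Minimum registers needed: 1

1


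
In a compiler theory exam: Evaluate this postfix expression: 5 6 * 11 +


Processing tokens left to right:
Push 5, Push 6
Pop 5 and 6, compute 5 * 6 = 30, push 30
Push 11
Pop 30 and 11, compute 30 + 11 = 41, push 41
Stack result: 41

41


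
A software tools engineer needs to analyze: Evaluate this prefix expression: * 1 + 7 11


Parsing prefix expression: * 1 + 7 11
Step 1: Innermost operation '+ 7 11'
  7 + 11 = 18
Step 2: Outer operation '* 1 [18]'
  1 * 18 = 18

18


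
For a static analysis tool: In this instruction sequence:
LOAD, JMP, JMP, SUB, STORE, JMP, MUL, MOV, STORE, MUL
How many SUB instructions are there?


Scanning instruction sequence for SUB:
  Position 1: LOAD
  Position 2: JMP
  Position 3: JMP
  Position 4: SUB <- MATCH
  Position 5: STORE
  Position 6: JMP
  Position 7: MUL
  Position 8: MOV
  Position 9: STORE
  Position 10: MUL
Matches at positions: [4]
Total SUB count: 1

1


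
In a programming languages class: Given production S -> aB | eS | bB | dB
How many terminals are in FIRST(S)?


Production: S -> aB | eS | bB | dB
Examining each alternative for leading terminals:
  S -> aB : first terminal = 'a'
  S -> eS : first terminal = 'e'
  S -> bB : first terminal = 'b'
  S -> dB : first terminal = 'd'
FIRST(S) = {a, b, d, e}
Count: 4

4


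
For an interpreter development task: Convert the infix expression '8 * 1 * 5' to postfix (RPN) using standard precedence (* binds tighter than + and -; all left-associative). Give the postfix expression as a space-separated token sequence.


Applying the shunting-yard algorithm:
  Operand 8 -> output
  Push '*' onto operator stack -> op-stack: [*]
  Operand 1 -> output
  See '*' (prec 2); top '*' (prec 2) >= it -> pop '*' to output
  Push '*' onto operator stack -> op-stack: [*]
  Operand 5 -> output
  End of input: pop '*' to output
Postfix result: 8 1 * 5 *

8 1 * 5 *


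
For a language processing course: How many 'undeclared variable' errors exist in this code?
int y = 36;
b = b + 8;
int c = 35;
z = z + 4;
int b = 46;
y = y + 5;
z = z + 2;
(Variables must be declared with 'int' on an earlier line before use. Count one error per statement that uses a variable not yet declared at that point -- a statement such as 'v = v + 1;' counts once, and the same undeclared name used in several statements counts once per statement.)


Scanning code line by line:
  Line 1: declare 'y' -> declared = ['y']
  Line 2: use 'b' -> ERROR (undeclared)
  Line 3: declare 'c' -> declared = ['c', 'y']
  Line 4: use 'z' -> ERROR (undeclared)
  Line 5: declare 'b' -> declared = ['b', 'c', 'y']
  Line 6: use 'y' -> OK (declared)
  Line 7: use 'z' -> ERROR (undeclared)
Total undeclared variable errors: 3

3


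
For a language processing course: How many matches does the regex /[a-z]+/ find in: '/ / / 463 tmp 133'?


Pattern: /[a-z]+/ (identifiers)
Input: '/ / / 463 tmp 133'
Scanning for matches:
  Match 1: 'tmp'
Total matches: 1

1


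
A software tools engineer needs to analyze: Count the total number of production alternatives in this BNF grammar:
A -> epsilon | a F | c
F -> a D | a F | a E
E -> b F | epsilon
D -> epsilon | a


Counting alternatives per rule:
  A: 3 alternative(s)
  F: 3 alternative(s)
  E: 2 alternative(s)
  D: 2 alternative(s)
Sum: 3 + 3 + 2 + 2 = 10

10


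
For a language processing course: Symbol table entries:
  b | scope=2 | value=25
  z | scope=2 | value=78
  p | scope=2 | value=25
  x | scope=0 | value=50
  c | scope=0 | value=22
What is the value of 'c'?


Searching symbol table for 'c':
  b | scope=2 | value=25
  z | scope=2 | value=78
  p | scope=2 | value=25
  x | scope=0 | value=50
  c | scope=0 | value=22 <- MATCH
Found 'c' at scope 0 with value 22

22


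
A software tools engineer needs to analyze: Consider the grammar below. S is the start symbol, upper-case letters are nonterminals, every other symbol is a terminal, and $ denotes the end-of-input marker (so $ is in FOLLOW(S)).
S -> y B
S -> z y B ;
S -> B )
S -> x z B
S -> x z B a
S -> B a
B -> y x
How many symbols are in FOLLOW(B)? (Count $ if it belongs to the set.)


S is the start symbol and does not occur in any rule body, so FOLLOW(S) = {$}.
Examining every occurrence of B in a rule body:
  S -> y B : B is at the right end -> add FOLLOW(S) = {$}
  S -> z y B ; : B is followed by terminal ';' -> add ';'
  S -> B ) : B is followed by terminal ')' -> add ')'
  S -> x z B : B is at the right end -> add FOLLOW(S) = {$} (already in the set)
  S -> x z B a : B is followed by terminal 'a' -> add 'a'
  S -> B a : B is followed by terminal 'a' -> add 'a' (already in the set)
  B -> y x : B does not occur in the body -> contributes nothing
FOLLOW(B) = {), ;, a, $}
Count: 4

4


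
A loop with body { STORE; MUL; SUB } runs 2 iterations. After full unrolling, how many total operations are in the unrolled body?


Loop body operations: STORE, MUL, SUB (3 ops per iteration)
Unrolling 2 iterations:
  Iteration 1: STORE, MUL, SUB (3 ops)
  Iteration 2: STORE, MUL, SUB (3 ops)
Total: 2 iterations * 3 ops/iter = 6 operations

6


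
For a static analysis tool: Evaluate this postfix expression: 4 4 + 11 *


Processing tokens left to right:
Push 4, Push 4
Pop 4 and 4, compute 4 + 4 = 8, push 8
Push 11
Pop 8 and 11, compute 8 * 11 = 88, push 88
Stack result: 88

88


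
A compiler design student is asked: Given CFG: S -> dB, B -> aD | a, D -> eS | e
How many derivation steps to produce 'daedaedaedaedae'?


Grammar: S -> dB, B -> aD | a, D -> eS | e
Deriving 'daedaedaedaedae':
Step 1: S -> dB => dB
Step 2: B -> aD => daD
Step 3: D -> eS => daeS
Step 4: S -> dB => daedB
Step 5: B -> aD => daedaD
Step 6: D -> eS => daedaeS
Step 7: S -> dB => daedaedB
Step 8: B -> aD => daedaedaD
Step 9: D -> eS => daedaedaeS
Step 10: S -> dB => daedaedaedB
Step 11: B -> aD => daedaedaedaD
Step 12: D -> eS => daedaedaedaeS
Step 13: S -> dB => daedaedaedaedB
Step 14: B -> aD => daedaedaedaedaD
Step 15: D -> e => daedaedaedaedae
Total derivation steps: 15

15


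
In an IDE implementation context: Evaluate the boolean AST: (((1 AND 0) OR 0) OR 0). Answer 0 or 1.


Step 1: Evaluate inner node
  1 AND 0 = 0
Step 2: Evaluate next node
  0 OR 0 = 0
Step 3: Evaluate root node
  0 OR 0 = 0

0


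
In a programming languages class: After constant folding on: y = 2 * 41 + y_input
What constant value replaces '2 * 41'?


Identifying constant sub-expression:
  Original: y = 2 * 41 + y_input
  2 and 41 are both compile-time constants
  Evaluating: 2 * 41 = 82
  After folding: y = 82 + y_input

82


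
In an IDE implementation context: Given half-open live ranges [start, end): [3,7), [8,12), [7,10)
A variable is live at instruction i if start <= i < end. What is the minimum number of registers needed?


Live ranges:
  Var0: [3, 7)
  Var1: [8, 12)
  Var2: [7, 10)
Sweep-line events (position, delta, active):
  pos=3 start -> active=1
  pos=7 end -> active=0
  pos=7 start -> active=1
  pos=8 start -> active=2
  pos=10 end -> active=1
  pos=12 end -> active=0
Maximum simultaneous active: 2
Minimum registers needed: 2

2


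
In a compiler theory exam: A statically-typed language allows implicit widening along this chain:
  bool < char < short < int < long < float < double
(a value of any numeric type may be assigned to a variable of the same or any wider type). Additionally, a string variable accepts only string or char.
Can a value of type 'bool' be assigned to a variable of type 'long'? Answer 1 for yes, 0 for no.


Target variable type: long
Source value type: bool
Numeric ranks: bool=0, long=4
Widening allowed iff rank(source) <= rank(target): 0 <= 4? Yes
Result: 1

1


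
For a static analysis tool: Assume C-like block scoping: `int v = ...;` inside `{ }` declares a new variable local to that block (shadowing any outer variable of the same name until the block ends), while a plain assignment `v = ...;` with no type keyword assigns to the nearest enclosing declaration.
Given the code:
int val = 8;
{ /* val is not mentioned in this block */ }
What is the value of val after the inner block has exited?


Analyzing scoping rules:
Outer scope: declares val = 8
Inner block: val is neither redeclared nor assigned -> unchanged
After the block -> 8
Result: 8

8


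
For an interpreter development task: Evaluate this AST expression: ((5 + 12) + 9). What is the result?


Expression: ((5 + 12) + 9)
Evaluating step by step:
  5 + 12 = 17
  17 + 9 = 26
Result: 26

26


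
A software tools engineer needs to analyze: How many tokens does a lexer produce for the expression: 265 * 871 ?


Scanning '265 * 871'
Token 1: '265' -> integer_literal
Token 2: '*' -> operator
Token 3: '871' -> integer_literal
Total tokens: 3

3


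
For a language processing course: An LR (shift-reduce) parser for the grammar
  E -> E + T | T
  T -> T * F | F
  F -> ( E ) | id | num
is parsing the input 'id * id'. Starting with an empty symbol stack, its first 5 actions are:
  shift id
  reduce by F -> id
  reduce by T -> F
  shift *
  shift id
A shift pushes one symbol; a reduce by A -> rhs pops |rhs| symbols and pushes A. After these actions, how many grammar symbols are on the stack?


Tracking the symbol stack through each action:
  Action 1: shift 'id' : push -> stack = [id] (size 1)
  Action 2: reduce by F -> id : pop 1, push F -> stack = [F] (size 1)
  Action 3: reduce by T -> F : pop 1, push T -> stack = [T] (size 1)
  Action 4: shift '*' : push -> stack = [T, *] (size 2)
  Action 5: shift 'id' : push -> stack = [T, *, id] (size 3)
Final stack size: 3

3


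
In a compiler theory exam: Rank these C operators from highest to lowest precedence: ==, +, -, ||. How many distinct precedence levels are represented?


Looking up precedence for each operator:
  == -> precedence 3
  + -> precedence 5
  - -> precedence 5
  || -> precedence 1
Sorted highest to lowest: +, -, ==, ||
Distinct precedence values: [5, 3, 1]
Number of distinct levels: 3

3


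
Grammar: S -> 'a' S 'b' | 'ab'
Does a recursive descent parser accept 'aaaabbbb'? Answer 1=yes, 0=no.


Grammar accepts strings of the form a^n b^n (n >= 1)
Word: 'aaaabbbb'
Counting: 4 a's and 4 b's
Check: 4 == 4? Yes
Derivation (S -> aSb applied 3 time(s), then S -> ab): S => aSb => aaSbb => aaaSbbb => aaaabbbb
Accepted

1


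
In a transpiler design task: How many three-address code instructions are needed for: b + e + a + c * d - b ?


Expression: b + e + a + c * d - b
Generating three-address code (respecting * over +/- precedence):
  Instruction 1: t1 = c * d
  Instruction 2: t2 = b + e
  Instruction 3: t3 = t2 + a
  Instruction 4: t4 = t3 + t1
  Instruction 5: t5 = t4 - b
Total instructions: 5

5


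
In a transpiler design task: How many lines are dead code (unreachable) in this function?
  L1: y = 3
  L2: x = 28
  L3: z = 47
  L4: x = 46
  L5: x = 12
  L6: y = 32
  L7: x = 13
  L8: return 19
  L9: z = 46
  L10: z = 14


Analyzing control flow:
  L1: reachable (before return)
  L2: reachable (before return)
  L3: reachable (before return)
  L4: reachable (before return)
  L5: reachable (before return)
  L6: reachable (before return)
  L7: reachable (before return)
  L8: reachable (return statement)
  L9: DEAD (after return at L8)
  L10: DEAD (after return at L8)
Return at L8, total lines = 10
Dead lines: L9 through L10
Count: 2

2


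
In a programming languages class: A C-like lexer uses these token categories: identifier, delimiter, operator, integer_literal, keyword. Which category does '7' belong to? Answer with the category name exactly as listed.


Token: '7'
Checking categories:
  identifier: no
  integer_literal: YES
  operator: no
  keyword: no
  delimiter: no
Category: integer_literal

integer_literal


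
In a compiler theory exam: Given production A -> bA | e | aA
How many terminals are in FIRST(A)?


Production: A -> bA | e | aA
Examining each alternative for leading terminals:
  A -> bA : first terminal = 'b'
  A -> e : first terminal = 'e'
  A -> aA : first terminal = 'a'
FIRST(A) = {a, b, e}
Count: 3

3


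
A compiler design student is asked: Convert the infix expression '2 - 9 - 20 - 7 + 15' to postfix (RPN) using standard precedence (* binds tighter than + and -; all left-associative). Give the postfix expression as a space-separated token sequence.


Applying the shunting-yard algorithm:
  Operand 2 -> output
  Push '-' onto operator stack -> op-stack: [-]
  Operand 9 -> output
  See '-' (prec 1); top '-' (prec 1) >= it -> pop '-' to output
  Push '-' onto operator stack -> op-stack: [-]
  Operand 20 -> output
  See '-' (prec 1); top '-' (prec 1) >= it -> pop '-' to output
  Push '-' onto operator stack -> op-stack: [-]
  Operand 7 -> output
  See '+' (prec 1); top '-' (prec 1) >= it -> pop '-' to output
  Push '+' onto operator stack -> op-stack: [+]
  Operand 15 -> output
  End of input: pop '+' to output
Postfix result: 2 9 - 20 - 7 - 15 +

2 9 - 20 - 7 - 15 +


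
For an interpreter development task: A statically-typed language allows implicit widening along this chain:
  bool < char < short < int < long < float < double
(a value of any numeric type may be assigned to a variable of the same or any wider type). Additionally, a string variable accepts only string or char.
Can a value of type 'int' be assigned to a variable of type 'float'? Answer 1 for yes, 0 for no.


Target variable type: float
Source value type: int
Numeric ranks: int=3, float=5
Widening allowed iff rank(source) <= rank(target): 3 <= 5? Yes
Result: 1

1


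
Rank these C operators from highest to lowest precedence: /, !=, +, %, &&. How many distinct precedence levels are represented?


Looking up precedence for each operator:
  / -> precedence 6
  != -> precedence 3
  + -> precedence 5
  % -> precedence 6
  && -> precedence 2
Sorted highest to lowest: /, %, +, !=, &&
Distinct precedence values: [6, 5, 3, 2]
Number of distinct levels: 4

4


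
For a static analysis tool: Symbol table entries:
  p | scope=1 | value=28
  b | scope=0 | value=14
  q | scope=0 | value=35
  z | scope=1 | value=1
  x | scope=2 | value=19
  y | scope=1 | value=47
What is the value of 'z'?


Searching symbol table for 'z':
  p | scope=1 | value=28
  b | scope=0 | value=14
  q | scope=0 | value=35
  z | scope=1 | value=1 <- MATCH
  x | scope=2 | value=19
  y | scope=1 | value=47
Found 'z' at scope 1 with value 1

1


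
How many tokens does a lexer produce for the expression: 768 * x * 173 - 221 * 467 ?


Scanning '768 * x * 173 - 221 * 467'
Token 1: '768' -> integer_literal
Token 2: '*' -> operator
Token 3: 'x' -> identifier
Token 4: '*' -> operator
Token 5: '173' -> integer_literal
Token 6: '-' -> operator
Token 7: '221' -> integer_literal
Token 8: '*' -> operator
Token 9: '467' -> integer_literal
Total tokens: 9

9


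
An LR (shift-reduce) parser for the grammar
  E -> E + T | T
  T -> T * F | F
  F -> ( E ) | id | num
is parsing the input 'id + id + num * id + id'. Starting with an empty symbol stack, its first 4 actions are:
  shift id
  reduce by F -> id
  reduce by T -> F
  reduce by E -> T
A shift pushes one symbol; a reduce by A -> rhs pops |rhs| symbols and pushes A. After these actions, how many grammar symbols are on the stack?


Tracking the symbol stack through each action:
  Action 1: shift 'id' : push -> stack = [id] (size 1)
  Action 2: reduce by F -> id : pop 1, push F -> stack = [F] (size 1)
  Action 3: reduce by T -> F : pop 1, push T -> stack = [T] (size 1)
  Action 4: reduce by E -> T : pop 1, push E -> stack = [E] (size 1)
Final stack size: 1

1


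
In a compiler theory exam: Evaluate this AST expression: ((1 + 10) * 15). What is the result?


Expression: ((1 + 10) * 15)
Evaluating step by step:
  1 + 10 = 11
  11 * 15 = 165
Result: 165

165


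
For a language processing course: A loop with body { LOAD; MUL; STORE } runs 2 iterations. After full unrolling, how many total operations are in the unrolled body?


Loop body operations: LOAD, MUL, STORE (3 ops per iteration)
Unrolling 2 iterations:
  Iteration 1: LOAD, MUL, STORE (3 ops)
  Iteration 2: LOAD, MUL, STORE (3 ops)
Total: 2 iterations * 3 ops/iter = 6 operations

6


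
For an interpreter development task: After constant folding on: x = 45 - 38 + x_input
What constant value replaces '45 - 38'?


Identifying constant sub-expression:
  Original: x = 45 - 38 + x_input
  45 and 38 are both compile-time constants
  Evaluating: 45 - 38 = 7
  After folding: x = 7 + x_input

7


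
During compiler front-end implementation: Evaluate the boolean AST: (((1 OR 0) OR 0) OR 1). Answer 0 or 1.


Step 1: Evaluate inner node
  1 OR 0 = 1
Step 2: Evaluate next node
  1 OR 0 = 1
Step 3: Evaluate root node
  1 OR 1 = 1

1


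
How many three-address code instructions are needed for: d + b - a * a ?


Expression: d + b - a * a
Generating three-address code (respecting * over +/- precedence):
  Instruction 1: t1 = a * a
  Instruction 2: t2 = d + b
  Instruction 3: t3 = t2 - t1
Total instructions: 3

3


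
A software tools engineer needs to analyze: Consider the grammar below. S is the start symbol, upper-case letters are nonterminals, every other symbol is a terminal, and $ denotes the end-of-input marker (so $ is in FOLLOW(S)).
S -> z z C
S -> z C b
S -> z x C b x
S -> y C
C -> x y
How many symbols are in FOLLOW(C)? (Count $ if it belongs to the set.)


S is the start symbol and does not occur in any rule body, so FOLLOW(S) = {$}.
Examining every occurrence of C in a rule body:
  S -> z z C : C is at the right end -> add FOLLOW(S) = {$}
  S -> z C b : C is followed by terminal 'b' -> add 'b'
  S -> z x C b x : C is followed by terminal 'b' -> add 'b' (already in the set)
  S -> y C : C is at the right end -> add FOLLOW(S) = {$} (already in the set)
  C -> x y : C does not occur in the body -> contributes nothing
FOLLOW(C) = {b, $}
Count: 2

2


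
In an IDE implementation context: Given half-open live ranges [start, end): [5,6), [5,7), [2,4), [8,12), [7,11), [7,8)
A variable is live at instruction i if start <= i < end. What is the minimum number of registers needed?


Live ranges:
  Var0: [5, 6)
  Var1: [5, 7)
  Var2: [2, 4)
  Var3: [8, 12)
  Var4: [7, 11)
  Var5: [7, 8)
Sweep-line events (position, delta, active):
  pos=2 start -> active=1
  pos=4 end -> active=0
  pos=5 start -> active=1
  pos=5 start -> active=2
  pos=6 end -> active=1
  pos=7 end -> active=0
  pos=7 start -> active=1
  pos=7 start -> active=2
  pos=8 end -> active=1
  pos=8 start -> active=2
  pos=11 end -> active=1
  pos=12 end -> active=0
Maximum simultaneous active: 2
Minimum registers needed: 2

2


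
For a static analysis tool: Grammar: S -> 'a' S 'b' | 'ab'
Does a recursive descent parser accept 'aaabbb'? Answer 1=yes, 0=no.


Grammar accepts strings of the form a^n b^n (n >= 1)
Word: 'aaabbb'
Counting: 3 a's and 3 b's
Check: 3 == 3? Yes
Derivation (S -> aSb applied 2 time(s), then S -> ab): S => aSb => aaSbb => aaabbb
Accepted

1


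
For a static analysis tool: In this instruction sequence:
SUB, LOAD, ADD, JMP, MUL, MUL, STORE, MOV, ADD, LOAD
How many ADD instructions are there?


Scanning instruction sequence for ADD:
  Position 1: SUB
  Position 2: LOAD
  Position 3: ADD <- MATCH
  Position 4: JMP
  Position 5: MUL
  Position 6: MUL
  Position 7: STORE
  Position 8: MOV
  Position 9: ADD <- MATCH
  Position 10: LOAD
Matches at positions: [3, 9]
Total ADD count: 2

2


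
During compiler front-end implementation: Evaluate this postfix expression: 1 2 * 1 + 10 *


Processing tokens left to right:
Push 1, Push 2
Pop 1 and 2, compute 1 * 2 = 2, push 2
Push 1
Pop 2 and 1, compute 2 + 1 = 3, push 3
Push 10
Pop 3 and 10, compute 3 * 10 = 30, push 30
Stack result: 30

30


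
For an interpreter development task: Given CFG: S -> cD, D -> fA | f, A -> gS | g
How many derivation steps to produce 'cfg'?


Grammar: S -> cD, D -> fA | f, A -> gS | g
Deriving 'cfg':
Step 1: S -> cD => cD
Step 2: D -> fA => cfA
Step 3: A -> g => cfg
Total derivation steps: 3

3


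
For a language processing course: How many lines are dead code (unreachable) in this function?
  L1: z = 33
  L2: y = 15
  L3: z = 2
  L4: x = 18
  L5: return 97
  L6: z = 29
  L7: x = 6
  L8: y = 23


Analyzing control flow:
  L1: reachable (before return)
  L2: reachable (before return)
  L3: reachable (before return)
  L4: reachable (before return)
  L5: reachable (return statement)
  L6: DEAD (after return at L5)
  L7: DEAD (after return at L5)
  L8: DEAD (after return at L5)
Return at L5, total lines = 8
Dead lines: L6 through L8
Count: 3

3


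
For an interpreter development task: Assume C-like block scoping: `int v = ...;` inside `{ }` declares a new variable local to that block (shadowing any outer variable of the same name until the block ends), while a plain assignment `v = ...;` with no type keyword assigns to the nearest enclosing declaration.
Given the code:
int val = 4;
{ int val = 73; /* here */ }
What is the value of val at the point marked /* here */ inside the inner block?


Analyzing scoping rules:
Outer scope: declares val = 4
Inner block: 'int val = 73;' declares a NEW val that shadows the outer one
Inside the block the inner declaration is in scope -> 73
Result: 73

73


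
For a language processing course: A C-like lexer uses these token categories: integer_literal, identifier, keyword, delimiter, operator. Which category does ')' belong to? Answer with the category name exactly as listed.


Token: ')'
Checking categories:
  identifier: no
  integer_literal: no
  operator: no
  keyword: no
  delimiter: YES
Category: delimiter

delimiter
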